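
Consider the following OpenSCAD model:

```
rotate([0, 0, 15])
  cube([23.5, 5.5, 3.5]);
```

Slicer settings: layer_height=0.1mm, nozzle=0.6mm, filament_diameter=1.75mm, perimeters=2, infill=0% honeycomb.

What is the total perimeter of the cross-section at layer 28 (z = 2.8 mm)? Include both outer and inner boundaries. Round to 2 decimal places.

58.00 mm

At z = 2.8 mm: the cube (footprint 23.5×5.5) is included at this height (perimeter 58.00 mm); (rotated 15° about Z; rotation is an isometry so areas/perimeters/island counts are preserved). Overall, the cross-section is a single solid region. Total boundary length (outer) = 58.00 mm.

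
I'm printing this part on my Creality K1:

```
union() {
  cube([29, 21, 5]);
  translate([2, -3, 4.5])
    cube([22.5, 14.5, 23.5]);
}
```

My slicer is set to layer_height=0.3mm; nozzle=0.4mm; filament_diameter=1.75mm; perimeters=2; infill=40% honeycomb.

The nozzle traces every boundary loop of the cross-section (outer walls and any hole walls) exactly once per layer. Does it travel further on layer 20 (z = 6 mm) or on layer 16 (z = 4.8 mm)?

Layer 20 (z = 6): the cube does not reach this height (z outside [0, 5]); the 22.5×14.5 cube at (2, -3) contributes its full rectangle (perimeter 74.00 mm); Taking the union: only the 22.5×14.5 cube at (2, -3) is present, so the union is just that shape — boundary = 74.00 mm. So its perimeter = 74.00 mm. Layer 16 (z = 4.8): the 29×21 cube contributes its full rectangle (perimeter 100.00 mm); the cube at (2, -3) (footprint 22.5×14.5) is included at this height (perimeter 74.00 mm); Combining (union): the regions partially overlap (shared area 258.75 mm²), so the edge portions inside another operand are dropped and the merged outline is re-measured after clipping — boundary = 106.00 mm. So its perimeter = 106.00 mm. Layer 16 is larger (106.00 vs 74.00 mm).

layer 16 (z = 4.8 mm)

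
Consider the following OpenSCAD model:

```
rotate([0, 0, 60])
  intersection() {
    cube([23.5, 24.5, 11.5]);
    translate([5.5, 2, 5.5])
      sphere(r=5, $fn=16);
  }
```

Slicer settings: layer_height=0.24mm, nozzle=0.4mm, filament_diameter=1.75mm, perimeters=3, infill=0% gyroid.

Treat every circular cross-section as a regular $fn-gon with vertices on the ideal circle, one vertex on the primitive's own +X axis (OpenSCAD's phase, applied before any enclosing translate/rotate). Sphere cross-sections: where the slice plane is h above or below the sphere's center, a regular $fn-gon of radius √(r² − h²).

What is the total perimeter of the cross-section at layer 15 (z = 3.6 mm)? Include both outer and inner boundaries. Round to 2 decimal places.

At z = 3.6 mm: the cube (footprint 23.5×24.5) is included at this height (perimeter 96.00 mm); the r=5 sphere at (5.5, 2) slices to a regular 16-gon of circumradius 4.625 (√(r²−h²) with h=1.9 from center) (perimeter = 2·16·4.625·sin(180°/16) = 28.87 mm); After intersecting: the r=5 sphere at (5.5, 2) partially overlaps the 23.5×24.5 cube; clipping to the common part keeps 50.42 mm² — boundary = 26.84 mm; (whole slice rotated 60° about Z — lengths, areas and connectivity unchanged). Overall, the cross-section is a single solid region. Total boundary length (outer) = 26.84 mm.

26.84 mm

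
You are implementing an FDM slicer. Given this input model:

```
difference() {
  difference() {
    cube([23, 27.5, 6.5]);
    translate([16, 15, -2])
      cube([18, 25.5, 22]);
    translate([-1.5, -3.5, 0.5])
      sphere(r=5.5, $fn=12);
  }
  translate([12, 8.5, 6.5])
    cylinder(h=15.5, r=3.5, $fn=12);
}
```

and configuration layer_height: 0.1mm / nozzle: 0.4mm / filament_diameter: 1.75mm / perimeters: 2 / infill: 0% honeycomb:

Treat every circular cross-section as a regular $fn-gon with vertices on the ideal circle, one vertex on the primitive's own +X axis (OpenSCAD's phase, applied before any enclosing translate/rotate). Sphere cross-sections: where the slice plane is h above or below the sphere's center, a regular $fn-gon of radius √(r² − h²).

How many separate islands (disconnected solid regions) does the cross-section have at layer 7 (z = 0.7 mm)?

1

At z = 0.7 mm: the cube (footprint 23×27.5) is included at this height; the cube at (16, 15) is present — its section is the full 18×25.5 rectangle; the sphere at (-1.5, -3.5): section is a regular 12-gon, circumradius = √(r²−h²) = √(5.5²−0.2²) = 5.496; After the difference (first − rest): starting from the 23×27.5 cube, the 18×25.5 cube at (16, 15) partially overlaps it — only the 87.50 mm² overlap (of its 459.00 mm²) is removed, clipping the outline; the r=5.5 sphere at (-1.5, -3.5) partially overlaps it — only the 2.58 mm² overlap (of its 90.63 mm²) is removed, clipping the outline — 1 connected region; the cylinder at (12, 8.5) does not reach this height (z outside [6.5, 22]); Taking the first minus the rest: none of the subtracted shapes is present at this height, so the result so far is unchanged — 1 connected region. Overall, the cross-section is a single solid region. Island count = 1.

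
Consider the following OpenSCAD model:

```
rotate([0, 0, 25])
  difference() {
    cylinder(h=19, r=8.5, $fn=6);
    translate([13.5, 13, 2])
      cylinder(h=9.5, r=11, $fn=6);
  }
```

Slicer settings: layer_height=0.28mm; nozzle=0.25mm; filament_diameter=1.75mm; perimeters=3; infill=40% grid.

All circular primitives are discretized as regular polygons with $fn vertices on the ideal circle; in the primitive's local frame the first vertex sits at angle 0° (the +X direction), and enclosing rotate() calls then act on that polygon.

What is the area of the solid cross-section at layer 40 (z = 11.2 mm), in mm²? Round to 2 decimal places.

At z = 11.2 mm: the cylinder: section is a regular 6-gon, circumradius r=8.5 (area = (6/2)·8.500²·sin(360°/6) = 187.71 mm²); the cylinder at (13.5, 13): section is a regular 6-gon, circumradius r=11 (area = (6/2)·11.000²·sin(360°/6) = 314.37 mm²); After the difference (first − rest): starting from the r=8.5 cylinder (187.71 mm²), the r=11 cylinder at (13.5, 13) misses the remaining region (no effect) — area = 187.71 mm²; (rotated 25° about Z; rotation is an isometry so areas/perimeters/island counts are preserved). Overall, the cross-section is a single solid region. Net area = 187.71 mm².

187.71 mm²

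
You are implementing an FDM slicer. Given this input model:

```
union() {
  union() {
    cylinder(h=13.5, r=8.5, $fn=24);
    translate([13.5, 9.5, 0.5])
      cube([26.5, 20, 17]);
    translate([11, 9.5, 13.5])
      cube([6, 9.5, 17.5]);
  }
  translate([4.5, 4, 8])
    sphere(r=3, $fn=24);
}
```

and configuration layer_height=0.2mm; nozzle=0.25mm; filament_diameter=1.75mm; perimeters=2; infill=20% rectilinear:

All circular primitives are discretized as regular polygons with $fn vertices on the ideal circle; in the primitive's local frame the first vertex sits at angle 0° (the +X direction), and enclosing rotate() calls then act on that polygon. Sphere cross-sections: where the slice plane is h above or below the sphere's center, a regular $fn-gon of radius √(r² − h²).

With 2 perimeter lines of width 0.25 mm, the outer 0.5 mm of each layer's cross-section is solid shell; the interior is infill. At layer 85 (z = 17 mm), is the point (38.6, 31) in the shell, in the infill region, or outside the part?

At z = 17 mm: the cylinder is not intersected at this z (z outside [0, 13.5]); the cube at (13.5, 9.5) (footprint 26.5×20) is included at this height; the cube at (11, 9.5) is present — its section is the full 6×9.5 rectangle; Combining (union): the regions partially overlap (shared area 33.25 mm²), so overlapping operands fuse into one piece — 1 connected region; the sphere at (4.5, 4) does not reach this height (|z−center|=9.000 > r=3); Merging all regions: only that combined region is present, so the union is just that shape — 1 connected region. Overall, the cross-section is a single solid region. The nearest boundary edge runs (13.50, 29.50)→(40.00, 29.50); distance from the point to it = 1.50 mm. The point is not inside any of the regions above, so it lies outside the cross-section (1.50 mm from the nearest boundary).

outside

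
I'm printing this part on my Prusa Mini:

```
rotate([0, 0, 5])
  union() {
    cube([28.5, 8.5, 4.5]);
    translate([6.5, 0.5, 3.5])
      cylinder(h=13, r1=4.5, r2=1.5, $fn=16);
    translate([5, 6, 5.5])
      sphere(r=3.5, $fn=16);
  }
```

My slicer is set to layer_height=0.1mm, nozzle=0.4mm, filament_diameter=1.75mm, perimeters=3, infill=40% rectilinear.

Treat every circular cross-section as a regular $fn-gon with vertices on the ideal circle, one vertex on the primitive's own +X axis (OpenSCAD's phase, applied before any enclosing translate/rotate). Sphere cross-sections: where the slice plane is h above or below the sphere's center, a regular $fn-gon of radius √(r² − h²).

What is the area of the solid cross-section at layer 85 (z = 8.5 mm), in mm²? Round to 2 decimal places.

At z = 8.5 mm: the cube is absent (z outside [0, 4.5]); the cone at (6.5, 0.5): at t=0.385 of its height the radius interpolates to r₁+(r₂−r₁)t = 3.346, giving a regular 16-gon of that circumradius (area = (16/2)·3.346²·sin(360°/16) = 34.28 mm²); the r=3.5 sphere at (5, 6) contributes a regular 16-gon of circumradius √(3.5²−3²) = 1.803 (area = (16/2)·1.803²·sin(360°/16) = 9.95 mm²); Merging all regions: the 2 present regions are separate (no shared area or edge), so areas and boundary lengths simply add and each stays a separate island — area = 44.23 mm²; (rotated 5° about Z; rotation is an isometry so areas/perimeters/island counts are preserved). Overall, the cross-section has 2 separate islands. Net area = 44.23 mm².

44.23 mm²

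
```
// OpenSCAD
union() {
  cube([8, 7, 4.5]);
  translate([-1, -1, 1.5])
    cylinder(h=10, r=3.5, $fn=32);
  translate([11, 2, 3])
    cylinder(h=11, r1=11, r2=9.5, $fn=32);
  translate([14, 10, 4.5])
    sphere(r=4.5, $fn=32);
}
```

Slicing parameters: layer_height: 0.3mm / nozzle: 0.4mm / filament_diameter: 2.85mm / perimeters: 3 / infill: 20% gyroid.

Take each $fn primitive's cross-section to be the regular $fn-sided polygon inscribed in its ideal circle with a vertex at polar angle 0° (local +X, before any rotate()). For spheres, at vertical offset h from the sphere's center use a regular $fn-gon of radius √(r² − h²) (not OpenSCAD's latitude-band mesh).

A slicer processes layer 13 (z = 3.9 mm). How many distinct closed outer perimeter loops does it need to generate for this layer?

At z = 3.9 mm: the cube is present — its section is the full 8×7 rectangle; the r=3.5 cylinder at (-1, -1) gives a regular 32-gon of circumradius 3.5 (constant along its height); the cone at (11, 2) (r1=11→r2=9.5) has section circumradius 10.877 here — a regular 32-gon; the sphere at (14, 10): section is a regular 32-gon, circumradius = √(r²−h²) = √(4.5²−0.6²) = 4.460; Taking the union: the regions partially overlap (shared area 109.72 mm²), so overlapping operands fuse into one piece — 1 connected region. The result has 1 disconnected region.

1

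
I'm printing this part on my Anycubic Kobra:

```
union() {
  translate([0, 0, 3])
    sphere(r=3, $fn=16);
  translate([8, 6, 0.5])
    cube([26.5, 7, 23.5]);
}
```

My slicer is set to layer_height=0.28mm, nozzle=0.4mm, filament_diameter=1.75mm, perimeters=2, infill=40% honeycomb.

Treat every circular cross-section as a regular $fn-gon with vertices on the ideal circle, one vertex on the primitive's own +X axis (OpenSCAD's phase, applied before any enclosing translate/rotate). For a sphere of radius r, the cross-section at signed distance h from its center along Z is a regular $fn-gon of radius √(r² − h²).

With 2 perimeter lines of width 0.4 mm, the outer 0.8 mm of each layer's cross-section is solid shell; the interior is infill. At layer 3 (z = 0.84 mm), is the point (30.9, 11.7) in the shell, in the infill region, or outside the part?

infill

At z = 0.84 mm: the r=3 sphere slices to a regular 16-gon of circumradius 2.082 (√(r²−h²) with h=2.16 from center); the 26.5×7 cube at (8, 6) contributes its full rectangle; Merging all regions: the 2 present regions are separate (no shared area or edge), so areas and boundary lengths simply add and each stays a separate island — 2 connected regions. Overall, the cross-section has 2 separate islands. The nearest boundary edge runs (8.00, 13.00)→(34.50, 13.00); distance from the point to it = 1.30 mm. (Shell/infill is judged within the island containing the point — the largest one.) The point is inside the cross-section and 1.30 mm from the nearest boundary — more than the 0.8 mm shell width (2 × 0.4), so it's in the infill interior.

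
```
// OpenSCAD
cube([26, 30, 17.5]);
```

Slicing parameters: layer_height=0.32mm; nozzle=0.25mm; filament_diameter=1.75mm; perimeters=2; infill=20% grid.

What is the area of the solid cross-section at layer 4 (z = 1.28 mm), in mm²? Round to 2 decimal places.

At z = 1.28 mm: the cube (footprint 26×30) is included at this height (area 780.00 mm²). Overall, the cross-section is a single solid region. Net area = 780.00 mm².

780.00 mm²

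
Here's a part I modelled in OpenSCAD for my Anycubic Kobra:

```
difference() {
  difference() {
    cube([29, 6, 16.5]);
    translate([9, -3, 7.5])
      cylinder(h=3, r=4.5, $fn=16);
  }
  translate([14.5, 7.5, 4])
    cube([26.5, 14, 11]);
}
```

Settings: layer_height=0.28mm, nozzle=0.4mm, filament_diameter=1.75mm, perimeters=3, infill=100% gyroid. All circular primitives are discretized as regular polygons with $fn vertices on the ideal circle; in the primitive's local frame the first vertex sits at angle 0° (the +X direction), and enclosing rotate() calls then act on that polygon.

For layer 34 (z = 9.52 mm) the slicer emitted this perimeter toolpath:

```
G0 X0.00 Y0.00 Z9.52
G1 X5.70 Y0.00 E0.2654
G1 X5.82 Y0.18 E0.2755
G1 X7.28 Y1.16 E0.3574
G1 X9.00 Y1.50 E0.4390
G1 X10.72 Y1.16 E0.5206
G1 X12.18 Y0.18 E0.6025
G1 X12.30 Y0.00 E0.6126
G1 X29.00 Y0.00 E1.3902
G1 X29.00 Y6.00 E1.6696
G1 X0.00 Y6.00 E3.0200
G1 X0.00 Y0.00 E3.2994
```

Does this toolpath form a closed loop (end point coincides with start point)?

Start point (G0): (0.00, 0.00). End point (last G1): the path returns to the start — closed.

yes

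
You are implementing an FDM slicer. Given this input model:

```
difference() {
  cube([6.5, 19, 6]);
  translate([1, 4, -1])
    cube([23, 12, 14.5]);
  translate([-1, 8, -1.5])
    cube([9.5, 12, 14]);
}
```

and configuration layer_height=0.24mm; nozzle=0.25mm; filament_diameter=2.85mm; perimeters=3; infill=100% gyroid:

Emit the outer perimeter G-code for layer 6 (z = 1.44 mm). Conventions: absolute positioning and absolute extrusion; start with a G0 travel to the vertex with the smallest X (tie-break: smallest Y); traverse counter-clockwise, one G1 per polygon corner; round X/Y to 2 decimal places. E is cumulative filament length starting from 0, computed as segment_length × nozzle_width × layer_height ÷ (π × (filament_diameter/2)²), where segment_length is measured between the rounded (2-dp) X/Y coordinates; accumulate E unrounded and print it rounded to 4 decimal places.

At z = 1.44 mm: the 6.5×19 cube contributes its full rectangle; the cube at (1, 4) is present — its section is the full 23×12 rectangle; the cube at (-1, 8) (footprint 9.5×12) is included at this height; After the difference (first − rest): starting from the 6.5×19 cube, the 23×12 cube at (1, 4) partially overlaps it — only the 66.00 mm² overlap (of its 276.00 mm²) is removed, clipping the outline; the 9.5×12 cube at (-1, 8) partially overlaps it — only the 27.50 mm² overlap (of its 114.00 mm²) is removed, clipping the outline — 1 connected region. The outline is a single polygon with 6 vertices. Extrusion per mm of travel: 0.25 × 0.24 / (π × 1.425²) = 0.009405. Accumulating E over each segment gives final E = 0.2728.

G0 X0.00 Y0.00 Z1.44
G1 X6.50 Y0.00 E0.0611
G1 X6.50 Y4.00 E0.0988
G1 X1.00 Y4.00 E0.1505
G1 X1.00 Y8.00 E0.1881
G1 X0.00 Y8.00 E0.1975
G1 X0.00 Y0.00 E0.2728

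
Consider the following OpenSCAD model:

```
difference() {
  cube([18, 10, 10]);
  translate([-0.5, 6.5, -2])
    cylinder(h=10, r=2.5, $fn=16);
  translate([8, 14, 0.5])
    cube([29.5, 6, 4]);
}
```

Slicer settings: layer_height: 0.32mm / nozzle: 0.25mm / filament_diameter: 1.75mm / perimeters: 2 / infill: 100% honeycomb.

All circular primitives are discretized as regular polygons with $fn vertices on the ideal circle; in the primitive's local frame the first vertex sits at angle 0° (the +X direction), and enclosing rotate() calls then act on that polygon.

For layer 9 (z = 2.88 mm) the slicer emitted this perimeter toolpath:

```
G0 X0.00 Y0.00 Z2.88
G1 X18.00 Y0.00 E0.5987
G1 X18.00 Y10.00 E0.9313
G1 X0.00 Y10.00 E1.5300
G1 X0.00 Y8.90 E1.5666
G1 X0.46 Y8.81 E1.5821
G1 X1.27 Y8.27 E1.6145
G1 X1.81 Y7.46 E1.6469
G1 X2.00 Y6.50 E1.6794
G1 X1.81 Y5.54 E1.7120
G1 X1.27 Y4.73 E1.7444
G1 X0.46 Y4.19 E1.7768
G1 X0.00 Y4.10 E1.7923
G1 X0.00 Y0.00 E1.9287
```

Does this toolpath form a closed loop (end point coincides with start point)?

yes

Start point (G0): (0.00, 0.00). End point (last G1): the path returns to the start — closed.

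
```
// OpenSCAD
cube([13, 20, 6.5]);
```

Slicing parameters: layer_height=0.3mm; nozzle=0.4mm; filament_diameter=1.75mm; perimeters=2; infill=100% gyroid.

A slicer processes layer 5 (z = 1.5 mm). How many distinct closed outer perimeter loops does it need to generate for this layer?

At z = 1.5 mm: the cube is present — its section is the full 13×20 rectangle. The result has 1 disconnected region.

1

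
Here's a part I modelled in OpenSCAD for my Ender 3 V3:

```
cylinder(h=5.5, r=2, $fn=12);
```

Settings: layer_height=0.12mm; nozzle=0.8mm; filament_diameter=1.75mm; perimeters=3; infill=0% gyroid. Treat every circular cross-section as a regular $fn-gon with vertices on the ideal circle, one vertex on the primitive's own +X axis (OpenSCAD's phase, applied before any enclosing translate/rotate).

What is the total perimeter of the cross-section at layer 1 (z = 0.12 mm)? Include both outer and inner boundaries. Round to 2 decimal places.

12.42 mm

At z = 0.12 mm: the cylinder: section is a regular 12-gon, circumradius r=2 (perimeter = 2·12·2.000·sin(180°/12) = 12.42 mm). Overall, the cross-section is a single solid region. Total boundary length (outer) = 12.42 mm.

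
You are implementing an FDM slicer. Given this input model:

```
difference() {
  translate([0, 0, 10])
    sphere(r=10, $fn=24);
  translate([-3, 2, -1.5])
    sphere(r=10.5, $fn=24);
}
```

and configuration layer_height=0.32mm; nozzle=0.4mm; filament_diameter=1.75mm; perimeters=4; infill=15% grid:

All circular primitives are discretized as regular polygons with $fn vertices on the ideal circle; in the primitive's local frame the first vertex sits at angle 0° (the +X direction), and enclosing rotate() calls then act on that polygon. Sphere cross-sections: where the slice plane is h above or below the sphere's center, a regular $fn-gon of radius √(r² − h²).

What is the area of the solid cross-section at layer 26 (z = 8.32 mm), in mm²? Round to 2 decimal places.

258.90 mm²

At z = 8.32 mm: the sphere: section is a regular 24-gon, circumradius = √(r²−h²) = √(10²−1.68²) = 9.858 (area = (24/2)·9.858²·sin(360°/24) = 301.82 mm²); the r=10.5 sphere at (-3, 2) contributes a regular 24-gon of circumradius √(10.5²−9.82²) = 3.717 (area = (24/2)·3.717²·sin(360°/24) = 42.92 mm²); Subtracting the remaining from the first: starting from the r=10 sphere (301.82 mm²), the r=10.5 sphere at (-3, 2) lies wholly inside it (removes its full 42.92 mm² and its 23.29 mm outline becomes a hole wall) — area = 258.90 mm². Overall, the cross-section is one region with 1 hole. Net area = 258.90 mm².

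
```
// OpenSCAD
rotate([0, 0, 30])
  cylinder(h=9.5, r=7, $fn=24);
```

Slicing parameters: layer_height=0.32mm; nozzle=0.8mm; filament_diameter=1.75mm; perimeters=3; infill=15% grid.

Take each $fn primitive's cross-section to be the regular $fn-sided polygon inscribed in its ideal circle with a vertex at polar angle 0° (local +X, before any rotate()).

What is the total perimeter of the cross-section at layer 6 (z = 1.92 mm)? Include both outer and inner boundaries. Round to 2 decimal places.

At z = 1.92 mm: the r=7 cylinder contributes a regular 24-gon of circumradius 7 (perimeter = 2·24·7.000·sin(180°/24) = 43.86 mm); (rotated 30° about Z; rotation is an isometry so areas/perimeters/island counts are preserved). Overall, the cross-section is a single solid region. Total boundary length (outer) = 43.86 mm.

43.86 mm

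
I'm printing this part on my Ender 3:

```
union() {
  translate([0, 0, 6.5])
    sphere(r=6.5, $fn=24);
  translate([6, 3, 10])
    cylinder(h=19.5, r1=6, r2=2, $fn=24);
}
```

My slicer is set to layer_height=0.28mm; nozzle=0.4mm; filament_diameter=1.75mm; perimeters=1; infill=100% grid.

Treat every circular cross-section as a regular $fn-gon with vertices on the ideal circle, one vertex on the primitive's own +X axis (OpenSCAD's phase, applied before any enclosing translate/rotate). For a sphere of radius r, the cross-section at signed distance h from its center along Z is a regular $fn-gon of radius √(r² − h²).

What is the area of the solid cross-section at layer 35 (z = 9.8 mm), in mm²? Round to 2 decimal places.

97.40 mm²

At z = 9.8 mm: the sphere: section is a regular 24-gon, circumradius = √(r²−h²) = √(6.5²−3.3²) = 5.600 (area = (24/2)·5.600²·sin(360°/24) = 97.40 mm²); the cone at (6, 3) does not reach this height (z outside [10, 29.5]); Merging all regions: only the r=6.5 sphere is present, so the union is just that shape — area = 97.40 mm². Overall, the cross-section is a single solid region. Net area = 97.40 mm².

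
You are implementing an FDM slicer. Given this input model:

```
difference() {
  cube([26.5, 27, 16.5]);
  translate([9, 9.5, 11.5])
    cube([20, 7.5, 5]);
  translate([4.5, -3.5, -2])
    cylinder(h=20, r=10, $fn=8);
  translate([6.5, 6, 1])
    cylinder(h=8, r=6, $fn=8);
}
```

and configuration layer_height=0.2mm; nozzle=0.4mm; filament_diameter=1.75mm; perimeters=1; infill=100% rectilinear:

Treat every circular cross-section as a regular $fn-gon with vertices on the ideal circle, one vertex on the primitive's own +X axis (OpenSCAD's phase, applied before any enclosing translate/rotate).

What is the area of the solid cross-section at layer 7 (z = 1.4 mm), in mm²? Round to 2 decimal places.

592.35 mm²

At z = 1.4 mm: the cube (footprint 26.5×27) is included at this height (area 715.50 mm²); the cube at (9, 9.5) is not intersected at this z (z outside [11.5, 16.5]); the r=10 cylinder at (4.5, -3.5) contributes a regular 8-gon of circumradius 10 (area = (8/2)·10.000²·sin(360°/8) = 282.84 mm²); the r=6 cylinder at (6.5, 6) gives a regular 8-gon of circumradius 6 (constant along its height) (area = (8/2)·6.000²·sin(360°/8) = 101.82 mm²); Subtracting the remaining from the first: starting from the 26.5×27 cube (715.50 mm²), the r=10 cylinder at (4.5, -3.5) partially overlaps it — only the 63.30 mm² overlap (of its 282.84 mm²) is removed, clipping the outline; the r=6 cylinder at (6.5, 6) partially overlaps it — only the 59.84 mm² overlap (of its 101.82 mm²) is removed, clipping the outline — area = 592.35 mm². Overall, the cross-section is a single solid region. Net area = 592.35 mm².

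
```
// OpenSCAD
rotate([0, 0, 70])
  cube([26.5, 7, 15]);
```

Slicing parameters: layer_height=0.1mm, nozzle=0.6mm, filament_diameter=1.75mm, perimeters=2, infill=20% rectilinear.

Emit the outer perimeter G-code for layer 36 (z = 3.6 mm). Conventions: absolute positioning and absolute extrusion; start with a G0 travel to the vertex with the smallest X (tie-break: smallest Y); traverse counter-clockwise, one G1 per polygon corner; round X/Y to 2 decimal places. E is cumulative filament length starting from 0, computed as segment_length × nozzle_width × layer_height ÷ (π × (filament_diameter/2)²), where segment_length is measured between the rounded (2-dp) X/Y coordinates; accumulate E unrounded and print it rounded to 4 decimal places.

At z = 3.6 mm: the 26.5×7 cube contributes its full rectangle; (whole slice rotated 70° about Z — lengths, areas and connectivity unchanged). The outline is a single polygon with 4 vertices. Extrusion per mm of travel: 0.6 × 0.1 / (π × 0.875²) = 0.024945. Accumulating E over each segment gives final E = 1.6714.

G0 X-6.58 Y2.39 Z3.60
G1 X0.00 Y0.00 E0.1746
G1 X9.06 Y24.90 E0.8356
G1 X2.49 Y27.30 E1.0101
G1 X-6.58 Y2.39 E1.6714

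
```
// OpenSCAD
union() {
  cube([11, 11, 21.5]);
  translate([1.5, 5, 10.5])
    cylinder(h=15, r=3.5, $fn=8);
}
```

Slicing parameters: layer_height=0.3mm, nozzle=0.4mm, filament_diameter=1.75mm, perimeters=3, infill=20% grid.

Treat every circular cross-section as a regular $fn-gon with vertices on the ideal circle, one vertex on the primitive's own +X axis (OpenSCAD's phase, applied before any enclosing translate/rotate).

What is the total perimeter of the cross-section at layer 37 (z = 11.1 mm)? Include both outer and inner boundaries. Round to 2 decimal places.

45.71 mm

At z = 11.1 mm: the 11×11 cube contributes its full rectangle (perimeter 44.00 mm); the r=3.5 cylinder at (1.5, 5) gives a regular 8-gon of circumradius 3.5 (constant along its height) (perimeter = 2·8·3.500·sin(180°/8) = 21.43 mm); Merging all regions: the regions partially overlap (shared area 26.89 mm²), so the edge portions inside another operand are dropped and the merged outline is re-measured after clipping — boundary = 45.71 mm. Overall, the cross-section is a single solid region. Total boundary length (outer) = 45.71 mm.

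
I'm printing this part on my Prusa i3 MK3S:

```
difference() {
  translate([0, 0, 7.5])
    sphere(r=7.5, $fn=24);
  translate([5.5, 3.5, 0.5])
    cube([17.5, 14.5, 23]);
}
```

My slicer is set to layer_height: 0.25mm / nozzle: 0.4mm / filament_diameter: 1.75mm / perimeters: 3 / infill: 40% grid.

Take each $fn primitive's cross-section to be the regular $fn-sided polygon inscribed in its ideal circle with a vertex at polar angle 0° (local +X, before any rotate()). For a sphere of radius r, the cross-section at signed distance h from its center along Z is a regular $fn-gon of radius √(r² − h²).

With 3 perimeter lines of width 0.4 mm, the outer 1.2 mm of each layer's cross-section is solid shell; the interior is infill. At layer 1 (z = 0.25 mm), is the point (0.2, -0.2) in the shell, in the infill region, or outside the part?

infill

At z = 0.25 mm: the sphere: section is a regular 24-gon, circumradius = √(r²−h²) = √(7.5²−7.25²) = 1.920; the cube at (5.5, 3.5) does not reach this height (z outside [0.5, 23.5]); After the difference (first − rest): none of the subtracted shapes is present at this height, so the r=7.5 sphere is unchanged — 1 connected region. Overall, the cross-section is a single solid region. The nearest boundary edge runs (0.96, -1.66)→(1.36, -1.36); distance from the point to it = 1.62 mm. The point is inside the cross-section and 1.62 mm from the nearest boundary — more than the 1.2 mm shell width (3 × 0.4), so it's in the infill interior.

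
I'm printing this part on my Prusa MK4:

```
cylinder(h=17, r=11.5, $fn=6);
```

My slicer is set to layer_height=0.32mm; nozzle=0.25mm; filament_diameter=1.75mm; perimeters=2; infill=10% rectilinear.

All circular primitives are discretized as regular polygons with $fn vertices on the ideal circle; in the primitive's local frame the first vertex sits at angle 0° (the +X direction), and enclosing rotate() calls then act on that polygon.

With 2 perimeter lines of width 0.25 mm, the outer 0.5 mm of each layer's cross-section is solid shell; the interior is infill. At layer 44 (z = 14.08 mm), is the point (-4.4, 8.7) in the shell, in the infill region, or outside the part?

At z = 14.08 mm: the cylinder: section is a regular 6-gon, circumradius r=11.5. Overall, the cross-section is a single solid region. The nearest boundary edge runs (5.75, 9.96)→(-5.75, 9.96); distance from the point to it = 1.26 mm. The point is inside the cross-section and 1.26 mm from the nearest boundary — more than the 0.5 mm shell width (2 × 0.25), so it's in the infill interior.

infill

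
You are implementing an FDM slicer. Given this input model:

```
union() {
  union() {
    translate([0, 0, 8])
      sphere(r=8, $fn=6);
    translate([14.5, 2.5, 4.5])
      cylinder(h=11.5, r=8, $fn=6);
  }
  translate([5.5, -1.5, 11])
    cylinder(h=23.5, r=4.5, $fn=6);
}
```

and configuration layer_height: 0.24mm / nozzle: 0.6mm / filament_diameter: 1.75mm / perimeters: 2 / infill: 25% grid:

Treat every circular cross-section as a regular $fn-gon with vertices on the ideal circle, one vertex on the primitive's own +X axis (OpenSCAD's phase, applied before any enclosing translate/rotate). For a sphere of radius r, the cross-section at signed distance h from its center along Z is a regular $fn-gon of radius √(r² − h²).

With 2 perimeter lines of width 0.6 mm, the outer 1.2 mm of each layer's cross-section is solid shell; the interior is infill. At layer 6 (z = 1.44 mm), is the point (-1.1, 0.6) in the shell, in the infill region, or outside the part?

infill

At z = 1.44 mm: the r=8 sphere slices to a regular 6-gon of circumradius 4.579 (√(r²−h²) with h=6.56 from center); the cylinder at (14.5, 2.5) is absent (z outside [4.5, 16]); Combining (union): only the r=8 sphere is present, so the union is just that shape — 1 connected region; the cylinder at (5.5, -1.5) does not reach this height (z outside [11, 34.5]); Combining (union): only the result so far is present, so the union is just that shape — 1 connected region. Overall, the cross-section is a single solid region. The nearest boundary edge runs (-2.29, 3.97)→(-4.58, 0.00); distance from the point to it = 2.71 mm. The point is inside the cross-section and 2.71 mm from the nearest boundary — more than the 1.2 mm shell width (2 × 0.6), so it's in the infill interior.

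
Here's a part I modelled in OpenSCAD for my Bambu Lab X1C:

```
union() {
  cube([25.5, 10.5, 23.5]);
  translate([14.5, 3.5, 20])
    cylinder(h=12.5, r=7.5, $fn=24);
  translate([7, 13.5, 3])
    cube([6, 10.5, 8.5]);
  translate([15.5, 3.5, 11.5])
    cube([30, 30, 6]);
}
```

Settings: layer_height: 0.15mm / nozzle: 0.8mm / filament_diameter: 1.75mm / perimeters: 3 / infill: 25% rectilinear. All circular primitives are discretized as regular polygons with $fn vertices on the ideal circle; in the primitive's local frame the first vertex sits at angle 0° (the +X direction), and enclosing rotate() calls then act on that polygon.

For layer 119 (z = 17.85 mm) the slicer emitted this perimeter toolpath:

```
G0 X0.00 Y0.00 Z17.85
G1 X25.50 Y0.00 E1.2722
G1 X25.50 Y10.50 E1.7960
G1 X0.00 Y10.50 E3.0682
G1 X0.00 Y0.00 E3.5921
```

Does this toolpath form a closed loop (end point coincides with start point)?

yes

Start point (G0): (0.00, 0.00). End point (last G1): the path returns to the start — closed.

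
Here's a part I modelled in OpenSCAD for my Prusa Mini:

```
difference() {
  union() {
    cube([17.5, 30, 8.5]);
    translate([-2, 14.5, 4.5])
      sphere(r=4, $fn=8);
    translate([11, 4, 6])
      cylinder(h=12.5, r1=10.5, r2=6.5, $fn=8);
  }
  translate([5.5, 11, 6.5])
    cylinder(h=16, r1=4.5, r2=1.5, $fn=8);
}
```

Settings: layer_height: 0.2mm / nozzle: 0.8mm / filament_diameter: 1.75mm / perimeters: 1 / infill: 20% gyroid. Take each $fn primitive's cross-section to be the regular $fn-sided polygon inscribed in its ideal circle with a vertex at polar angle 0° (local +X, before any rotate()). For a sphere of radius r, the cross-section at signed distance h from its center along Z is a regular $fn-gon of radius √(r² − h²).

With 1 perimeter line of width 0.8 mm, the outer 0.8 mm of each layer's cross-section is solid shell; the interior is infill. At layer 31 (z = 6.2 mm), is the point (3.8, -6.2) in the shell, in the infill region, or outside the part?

outside

At z = 6.2 mm: the 17.5×30 cube contributes its full rectangle; the r=4 sphere at (-2, 14.5) slices to a regular 8-gon of circumradius 3.621 (√(r²−h²) with h=1.7 from center); the cone at (11, 4) contributes a regular 8-gon of circumradius 10.436 (interpolated between r1=10.5 and r2=6.5 at t=0.016); Taking the union: the regions partially overlap (shared area 206.24 mm²), so overlapping operands fuse into one piece — 1 connected region; the cone at (5.5, 11) is absent (z outside [6.5, 22.5]); Taking the first minus the rest: none of the subtracted shapes is present at this height, so that combined region is unchanged — 1 connected region. Overall, the cross-section is a single solid region. The nearest boundary edge runs (11.00, -6.44)→(3.62, -3.38); distance from the point to it = 2.54 mm. The point is not inside any of the regions above, so it lies outside the cross-section (2.54 mm from the nearest boundary).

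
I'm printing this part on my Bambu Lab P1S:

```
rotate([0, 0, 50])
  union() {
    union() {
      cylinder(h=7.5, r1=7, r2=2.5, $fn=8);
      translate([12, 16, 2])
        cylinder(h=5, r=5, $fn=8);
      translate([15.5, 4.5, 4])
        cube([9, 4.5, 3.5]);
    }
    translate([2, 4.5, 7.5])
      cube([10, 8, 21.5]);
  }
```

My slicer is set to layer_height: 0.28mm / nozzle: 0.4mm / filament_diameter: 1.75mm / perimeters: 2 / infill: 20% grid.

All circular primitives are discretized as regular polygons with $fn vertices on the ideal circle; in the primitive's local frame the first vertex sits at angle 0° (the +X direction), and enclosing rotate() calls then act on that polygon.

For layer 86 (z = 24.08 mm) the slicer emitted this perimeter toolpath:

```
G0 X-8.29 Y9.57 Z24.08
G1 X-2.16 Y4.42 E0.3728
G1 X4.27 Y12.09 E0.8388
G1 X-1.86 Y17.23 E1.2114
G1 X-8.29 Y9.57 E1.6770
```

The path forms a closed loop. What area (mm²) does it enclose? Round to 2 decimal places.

80.07 mm²

Apply the shoelace formula to the sequence of (X, Y) vertices; enclosed area = 80.07 mm².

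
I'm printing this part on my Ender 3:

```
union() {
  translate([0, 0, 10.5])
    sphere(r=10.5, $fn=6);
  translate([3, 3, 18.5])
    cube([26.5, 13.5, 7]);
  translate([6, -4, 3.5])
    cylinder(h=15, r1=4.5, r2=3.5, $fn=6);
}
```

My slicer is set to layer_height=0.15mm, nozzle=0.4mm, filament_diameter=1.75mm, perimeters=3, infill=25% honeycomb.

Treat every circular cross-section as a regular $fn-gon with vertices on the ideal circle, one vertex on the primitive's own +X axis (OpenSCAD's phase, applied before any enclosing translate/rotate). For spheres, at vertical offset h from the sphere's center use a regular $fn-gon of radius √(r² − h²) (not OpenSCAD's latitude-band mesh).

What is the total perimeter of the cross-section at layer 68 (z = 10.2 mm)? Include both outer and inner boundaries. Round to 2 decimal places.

At z = 10.2 mm: the sphere: section is a regular 6-gon, circumradius = √(r²−h²) = √(10.5²−0.3²) = 10.496 (perimeter = 2·6·10.496·sin(180°/6) = 62.97 mm); the cube at (3, 3) is not intersected at this z (z outside [18.5, 25.5]); the cone at (6, -4) (r1=4.5→r2=3.5) has section circumradius 4.053 here — a regular 6-gon (perimeter = 2·6·4.053·sin(180°/6) = 24.32 mm); Merging all regions: the regions partially overlap (shared area 34.62 mm²), so the edge portions inside another operand are dropped and the merged outline is re-measured after clipping — boundary = 64.84 mm. Overall, the cross-section is a single solid region. Total boundary length (outer) = 64.84 mm.

64.84 mm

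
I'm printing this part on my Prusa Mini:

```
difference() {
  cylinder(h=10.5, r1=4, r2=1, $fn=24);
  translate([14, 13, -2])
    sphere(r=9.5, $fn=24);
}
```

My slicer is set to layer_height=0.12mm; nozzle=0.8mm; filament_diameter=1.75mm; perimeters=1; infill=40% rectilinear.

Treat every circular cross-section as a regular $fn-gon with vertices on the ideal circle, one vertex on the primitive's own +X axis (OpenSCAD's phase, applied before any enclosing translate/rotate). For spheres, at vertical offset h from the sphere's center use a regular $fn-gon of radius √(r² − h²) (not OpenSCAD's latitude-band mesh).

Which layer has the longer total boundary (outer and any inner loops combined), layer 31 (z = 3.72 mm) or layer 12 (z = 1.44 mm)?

Layer 31 (z = 3.72): the cone: at t=0.354 of its height the radius interpolates to r₁+(r₂−r₁)t = 2.937, giving a regular 24-gon of that circumradius (perimeter = 2·24·2.937·sin(180°/24) = 18.40 mm); the r=9.5 sphere at (14, 13) slices to a regular 24-gon of circumradius 7.585 (√(r²−h²) with h=5.72 from center) (perimeter = 2·24·7.585·sin(180°/24) = 47.52 mm); After the difference (first − rest): starting from the cone, the r=9.5 sphere at (14, 13) misses the remaining region (no effect) — boundary = 18.40 mm. So its perimeter = 18.40 mm. Layer 12 (z = 1.44): the cone contributes a regular 24-gon of circumradius 3.589 (interpolated between r1=4 and r2=1 at t=0.137) (perimeter = 2·24·3.589·sin(180°/24) = 22.48 mm); the r=9.5 sphere at (14, 13) contributes a regular 24-gon of circumradius √(9.5²−3.44²) = 8.855 (perimeter = 2·24·8.855·sin(180°/24) = 55.48 mm); Taking the first minus the rest: starting from the cone, the r=9.5 sphere at (14, 13) misses the remaining region (no effect) — boundary = 22.48 mm. So its perimeter = 22.48 mm. Layer 12 is larger (22.48 vs 18.40 mm).

layer 12 (z = 1.44 mm)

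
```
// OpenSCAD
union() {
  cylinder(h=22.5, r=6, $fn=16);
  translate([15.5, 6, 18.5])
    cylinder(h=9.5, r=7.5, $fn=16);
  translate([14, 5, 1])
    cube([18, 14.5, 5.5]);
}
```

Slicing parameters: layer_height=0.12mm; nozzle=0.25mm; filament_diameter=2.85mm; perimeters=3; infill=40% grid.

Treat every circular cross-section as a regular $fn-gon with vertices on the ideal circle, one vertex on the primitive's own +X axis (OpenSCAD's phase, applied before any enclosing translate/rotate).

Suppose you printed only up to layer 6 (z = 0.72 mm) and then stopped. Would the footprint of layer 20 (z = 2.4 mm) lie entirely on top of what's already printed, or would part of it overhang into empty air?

Compare the two slices. At z = 0.72: the r=6 cylinder gives a regular 16-gon of circumradius 6 (constant along its height) (area = (16/2)·6.000²·sin(360°/16) = 110.21 mm²); the cylinder at (15.5, 6) does not reach this height (z outside [18.5, 28]); the cube at (14, 5) is absent (z outside [1, 6.5]); Merging all regions: only the r=6 cylinder is present, so the union is just that shape — area = 110.21 mm². At z = 2.4: the r=6 cylinder contributes a regular 16-gon of circumradius 6 (area = (16/2)·6.000²·sin(360°/16) = 110.21 mm²); the cylinder at (15.5, 6) is not intersected at this z (z outside [18.5, 28]); the cube at (14, 5) is present — its section is the full 18×14.5 rectangle (area 261.00 mm²); Taking the union: the 2 present regions are separate (no shared area or edge), so areas and boundary lengths simply add and each stays a separate island — area = 371.21 mm². Checking containment: at z = 2.4 the cross-section extends beyond the z = 0.72 cross-section by about 261.00 mm².

part overhangs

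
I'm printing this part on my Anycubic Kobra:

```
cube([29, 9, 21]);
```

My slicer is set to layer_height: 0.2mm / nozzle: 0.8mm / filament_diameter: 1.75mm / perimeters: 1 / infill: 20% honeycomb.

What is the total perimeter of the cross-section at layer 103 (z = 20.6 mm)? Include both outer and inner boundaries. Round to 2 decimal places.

76.00 mm

At z = 20.6 mm: the 29×9 cube contributes its full rectangle (perimeter 76.00 mm). Overall, the cross-section is a single solid region. Total boundary length (outer) = 76.00 mm.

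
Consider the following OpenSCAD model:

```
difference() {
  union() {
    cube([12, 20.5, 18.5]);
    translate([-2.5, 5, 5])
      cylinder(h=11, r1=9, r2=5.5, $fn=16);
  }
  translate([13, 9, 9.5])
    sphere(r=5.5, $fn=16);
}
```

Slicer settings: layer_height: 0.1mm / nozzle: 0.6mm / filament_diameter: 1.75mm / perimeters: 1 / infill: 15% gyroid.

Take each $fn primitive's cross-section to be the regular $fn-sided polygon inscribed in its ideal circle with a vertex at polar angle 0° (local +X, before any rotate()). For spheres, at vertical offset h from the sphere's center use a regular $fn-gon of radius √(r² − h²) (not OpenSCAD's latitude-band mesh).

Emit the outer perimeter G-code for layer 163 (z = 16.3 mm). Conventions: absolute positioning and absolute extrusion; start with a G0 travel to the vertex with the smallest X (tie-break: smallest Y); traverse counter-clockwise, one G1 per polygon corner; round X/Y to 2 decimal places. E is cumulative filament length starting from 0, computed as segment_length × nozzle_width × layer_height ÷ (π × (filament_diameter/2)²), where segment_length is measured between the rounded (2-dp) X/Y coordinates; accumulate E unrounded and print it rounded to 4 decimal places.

At z = 16.3 mm: the cube (footprint 12×20.5) is included at this height; the cone at (-2.5, 5) does not reach this height (z outside [5, 16]); Merging all regions: only the 12×20.5 cube is present, so the union is just that shape — 1 connected region; the sphere at (13, 9) does not reach this height (|z−center|=6.800 > r=5.5); Taking the first minus the rest: none of the subtracted shapes is present at this height, so that combined region is unchanged — 1 connected region. The outline is a single polygon with 4 vertices. Extrusion per mm of travel: 0.6 × 0.1 / (π × 0.875²) = 0.024945. Accumulating E over each segment gives final E = 1.6214.

G0 X0.00 Y0.00 Z16.30
G1 X12.00 Y0.00 E0.2993
G1 X12.00 Y20.50 E0.8107
G1 X0.00 Y20.50 E1.1101
G1 X0.00 Y0.00 E1.6214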